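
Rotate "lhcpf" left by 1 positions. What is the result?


Input: "lhcpf", rotate left by 1
First 1 characters: "l"
Remaining characters: "hcpf"
Concatenate remaining + first: "hcpf" + "l" = "hcpfl"

hcpfl


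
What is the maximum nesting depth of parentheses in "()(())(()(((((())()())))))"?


Input: "()(())(()(((((())()())))))"
Tracking depth:
  Position 0 '(': depth becomes 1
  Position 1 ')': depth becomes 0
  Position 2 '(': depth becomes 1
  Position 3 '(': depth becomes 2
  Position 4 ')': depth becomes 1
  Position 5 ')': depth becomes 0
  Position 6 '(': depth becomes 1
  Position 7 '(': depth becomes 2
  Position 8 ')': depth becomes 1
  Position 9 '(': depth becomes 2
  Position 10 '(': depth becomes 3
  Position 11 '(': depth becomes 4
  Position 12 '(': depth becomes 5
  Position 13 '(': depth becomes 6
  Position 14 '(': depth becomes 7
  Position 15 ')': depth becomes 6
  Position 16 ')': depth becomes 5
  Position 17 '(': depth becomes 6
  Position 18 ')': depth becomes 5
  Position 19 '(': depth becomes 6
  Position 20 ')': depth becomes 5
  Position 21 ')': depth becomes 4
  Position 22 ')': depth becomes 3
  Position 23 ')': depth becomes 2
  Position 24 ')': depth becomes 1
  Position 25 ')': depth becomes 0
Maximum depth reached: 7

7


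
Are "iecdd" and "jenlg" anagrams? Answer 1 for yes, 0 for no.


Strings: "iecdd", "jenlg"
Sorted first:  cddei
Sorted second: egjln
Differ at position 0: 'c' vs 'e' => not anagrams

0


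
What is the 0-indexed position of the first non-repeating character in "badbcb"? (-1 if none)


Input: badbcb
Character frequencies:
  'a': 1
  'b': 3
  'c': 1
  'd': 1
Scanning left to right for freq == 1:
  Position 0 ('b'): freq=3, skip
  Position 1 ('a'): unique! => answer = 1

1


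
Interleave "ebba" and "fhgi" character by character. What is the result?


Interleaving "ebba" and "fhgi":
  Position 0: 'e' from first, 'f' from second => "ef"
  Position 1: 'b' from first, 'h' from second => "bh"
  Position 2: 'b' from first, 'g' from second => "bg"
  Position 3: 'a' from first, 'i' from second => "ai"
Result: efbhbgai

efbhbgai


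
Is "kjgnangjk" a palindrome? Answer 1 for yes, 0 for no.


Input: kjgnangjk
Reversed: kjgnangjk
  Compare pos 0 ('k') with pos 8 ('k'): match
  Compare pos 1 ('j') with pos 7 ('j'): match
  Compare pos 2 ('g') with pos 6 ('g'): match
  Compare pos 3 ('n') with pos 5 ('n'): match
Result: palindrome

1


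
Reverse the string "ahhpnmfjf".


Input: ahhpnmfjf
Reading characters right to left:
  Position 8: 'f'
  Position 7: 'j'
  Position 6: 'f'
  Position 5: 'm'
  Position 4: 'n'
  Position 3: 'p'
  Position 2: 'h'
  Position 1: 'h'
  Position 0: 'a'
Reversed: fjfmnphha

fjfmnphha


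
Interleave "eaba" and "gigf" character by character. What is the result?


Interleaving "eaba" and "gigf":
  Position 0: 'e' from first, 'g' from second => "eg"
  Position 1: 'a' from first, 'i' from second => "ai"
  Position 2: 'b' from first, 'g' from second => "bg"
  Position 3: 'a' from first, 'f' from second => "af"
Result: egaibgaf

egaibgaf


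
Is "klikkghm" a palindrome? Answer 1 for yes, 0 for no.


Input: klikkghm
Reversed: mhgkkilk
  Compare pos 0 ('k') with pos 7 ('m'): MISMATCH
  Compare pos 1 ('l') with pos 6 ('h'): MISMATCH
  Compare pos 2 ('i') with pos 5 ('g'): MISMATCH
  Compare pos 3 ('k') with pos 4 ('k'): match
Result: not a palindrome

0


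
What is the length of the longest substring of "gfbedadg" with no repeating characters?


Input: "gfbedadg"
Sliding window (track last position of each char):
  Position 0 ('g'): window [0,0] length 1 -- new best
  Position 1 ('f'): window [0,1] length 2 -- new best
  Position 2 ('b'): window [0,2] length 3 -- new best
  Position 3 ('e'): window [0,3] length 4 -- new best
  Position 4 ('d'): window [0,4] length 5 -- new best
  Position 5 ('a'): window [0,5] length 6 -- new best
  Position 6 ('d'): repeat (last at 4), move window start to 5
  Position 6 ('d'): window [5,6] length 2
  Position 7 ('g'): window [5,7] length 3
Longest substring with no repeats: "gfbeda" with length 6

6


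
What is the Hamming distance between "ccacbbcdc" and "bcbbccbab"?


Comparing "ccacbbcdc" and "bcbbccbab" position by position:
  Position 0: 'c' vs 'b' => differ
  Position 1: 'c' vs 'c' => same
  Position 2: 'a' vs 'b' => differ
  Position 3: 'c' vs 'b' => differ
  Position 4: 'b' vs 'c' => differ
  Position 5: 'b' vs 'c' => differ
  Position 6: 'c' vs 'b' => differ
  Position 7: 'd' vs 'a' => differ
  Position 8: 'c' vs 'b' => differ
Total differences (Hamming distance): 8

8


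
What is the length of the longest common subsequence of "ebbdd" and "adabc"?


LCS of "ebbdd" and "adabc"
DP table:
           a    d    a    b    c
      0    0    0    0    0    0
  e   0    0    0    0    0    0
  b   0    0    0    0    1    1
  b   0    0    0    0    1    1
  d   0    0    1    1    1    1
  d   0    0    1    1    1    1
LCS length = dp[5][5] = 1

1


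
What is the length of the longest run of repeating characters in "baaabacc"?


Input: "baaabacc"
Scanning for longest run:
  Position 1 ('a'): new char, reset run to 1
  Position 2 ('a'): continues run of 'a', length=2
  Position 3 ('a'): continues run of 'a', length=3
  Position 4 ('b'): new char, reset run to 1
  Position 5 ('a'): new char, reset run to 1
  Position 6 ('c'): new char, reset run to 1
  Position 7 ('c'): continues run of 'c', length=2
Longest run: 'a' with length 3

3


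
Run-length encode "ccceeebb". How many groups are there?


Input: ccceeebb
Scanning for consecutive runs:
  Group 1: 'c' x 3 (positions 0-2)
  Group 2: 'e' x 3 (positions 3-5)
  Group 3: 'b' x 2 (positions 6-7)
Total groups: 3

3


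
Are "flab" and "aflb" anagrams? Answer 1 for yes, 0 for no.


Strings: "flab", "aflb"
Sorted first:  abfl
Sorted second: abfl
Sorted forms match => anagrams

1


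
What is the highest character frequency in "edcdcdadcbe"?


Input: edcdcdadcbe
Character counts:
  'a': 1
  'b': 1
  'c': 3
  'd': 4
  'e': 2
Maximum frequency: 4

4


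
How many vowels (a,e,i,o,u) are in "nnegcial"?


Input: nnegcial
Checking each character:
  'n' at position 0: consonant
  'n' at position 1: consonant
  'e' at position 2: vowel (running total: 1)
  'g' at position 3: consonant
  'c' at position 4: consonant
  'i' at position 5: vowel (running total: 2)
  'a' at position 6: vowel (running total: 3)
  'l' at position 7: consonant
Total vowels: 3

3


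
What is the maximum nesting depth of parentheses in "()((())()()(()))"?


Input: "()((())()()(()))"
Tracking depth:
  Position 0 '(': depth becomes 1
  Position 1 ')': depth becomes 0
  Position 2 '(': depth becomes 1
  Position 3 '(': depth becomes 2
  Position 4 '(': depth becomes 3
  Position 5 ')': depth becomes 2
  Position 6 ')': depth becomes 1
  Position 7 '(': depth becomes 2
  Position 8 ')': depth becomes 1
  Position 9 '(': depth becomes 2
  Position 10 ')': depth becomes 1
  Position 11 '(': depth becomes 2
  Position 12 '(': depth becomes 3
  Position 13 ')': depth becomes 2
  Position 14 ')': depth becomes 1
  Position 15 ')': depth becomes 0
Maximum depth reached: 3

3


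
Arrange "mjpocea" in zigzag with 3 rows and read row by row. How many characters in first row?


Zigzag "mjpocea" into 3 rows:
Placing characters:
  'm' => row 0
  'j' => row 1
  'p' => row 2
  'o' => row 1
  'c' => row 0
  'e' => row 1
  'a' => row 2
Rows:
  Row 0: "mc"
  Row 1: "joe"
  Row 2: "pa"
First row length: 2

2


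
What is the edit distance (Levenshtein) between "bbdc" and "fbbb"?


Computing edit distance: "bbdc" -> "fbbb"
DP table:
           f    b    b    b
      0    1    2    3    4
  b   1    1    1    2    3
  b   2    2    1    1    2
  d   3    3    2    2    2
  c   4    4    3    3    3
Edit distance = dp[4][4] = 3

3


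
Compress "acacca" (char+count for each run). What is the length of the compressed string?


Input: acacca
Runs:
  'a' x 1 => "a1"
  'c' x 1 => "c1"
  'a' x 1 => "a1"
  'c' x 2 => "c2"
  'a' x 1 => "a1"
Compressed: "a1c1a1c2a1"
Compressed length: 10

10


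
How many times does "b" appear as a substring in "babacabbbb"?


Searching for "b" in "babacabbbb"
Scanning each position:
  Position 0: "b" => MATCH
  Position 1: "a" => no
  Position 2: "b" => MATCH
  Position 3: "a" => no
  Position 4: "c" => no
  Position 5: "a" => no
  Position 6: "b" => MATCH
  Position 7: "b" => MATCH
  Position 8: "b" => MATCH
  Position 9: "b" => MATCH
Total occurrences: 6

6


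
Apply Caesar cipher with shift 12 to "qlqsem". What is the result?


Caesar cipher: shift "qlqsem" by 12
  'q' (pos 16) + 12 = pos 2 = 'c'
  'l' (pos 11) + 12 = pos 23 = 'x'
  'q' (pos 16) + 12 = pos 2 = 'c'
  's' (pos 18) + 12 = pos 4 = 'e'
  'e' (pos 4) + 12 = pos 16 = 'q'
  'm' (pos 12) + 12 = pos 24 = 'y'
Result: cxceqy

cxceqy


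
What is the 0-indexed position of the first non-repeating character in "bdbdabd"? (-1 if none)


Input: bdbdabd
Character frequencies:
  'a': 1
  'b': 3
  'd': 3
Scanning left to right for freq == 1:
  Position 0 ('b'): freq=3, skip
  Position 1 ('d'): freq=3, skip
  Position 2 ('b'): freq=3, skip
  Position 3 ('d'): freq=3, skip
  Position 4 ('a'): unique! => answer = 4

4


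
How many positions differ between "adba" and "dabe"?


Comparing "adba" and "dabe" position by position:
  Position 0: 'a' vs 'd' => DIFFER
  Position 1: 'd' vs 'a' => DIFFER
  Position 2: 'b' vs 'b' => same
  Position 3: 'a' vs 'e' => DIFFER
Positions that differ: 3

3


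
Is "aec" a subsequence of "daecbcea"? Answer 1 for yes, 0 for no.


Check if "aec" is a subsequence of "daecbcea"
Greedy scan:
  Position 0 ('d'): no match needed
  Position 1 ('a'): matches sub[0] = 'a'
  Position 2 ('e'): matches sub[1] = 'e'
  Position 3 ('c'): matches sub[2] = 'c'
  Position 4 ('b'): no match needed
  Position 5 ('c'): no match needed
  Position 6 ('e'): no match needed
  Position 7 ('a'): no match needed
All 3 characters matched => is a subsequence

1


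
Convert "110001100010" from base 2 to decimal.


Input: "110001100010" in base 2
Positional expansion:
  Digit '1' (value 1) x 2^11 = 2048
  Digit '1' (value 1) x 2^10 = 1024
  Digit '0' (value 0) x 2^9 = 0
  Digit '0' (value 0) x 2^8 = 0
  Digit '0' (value 0) x 2^7 = 0
  Digit '1' (value 1) x 2^6 = 64
  Digit '1' (value 1) x 2^5 = 32
  Digit '0' (value 0) x 2^4 = 0
  Digit '0' (value 0) x 2^3 = 0
  Digit '0' (value 0) x 2^2 = 0
  Digit '1' (value 1) x 2^1 = 2
  Digit '0' (value 0) x 2^0 = 0
Sum = 3170

3170


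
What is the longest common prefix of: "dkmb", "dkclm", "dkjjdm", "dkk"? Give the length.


Words: dkmb, dkclm, dkjjdm, dkk
  Position 0: all 'd' => match
  Position 1: all 'k' => match
  Position 2: ('m', 'c', 'j', 'k') => mismatch, stop
LCP = "dk" (length 2)

2


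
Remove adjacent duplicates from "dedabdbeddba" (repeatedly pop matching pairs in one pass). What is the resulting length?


Input: dedabdbeddba
Stack-based adjacent duplicate removal:
  Read 'd': push. Stack: d
  Read 'e': push. Stack: de
  Read 'd': push. Stack: ded
  Read 'a': push. Stack: deda
  Read 'b': push. Stack: dedab
  Read 'd': push. Stack: dedabd
  Read 'b': push. Stack: dedabdb
  Read 'e': push. Stack: dedabdbe
  Read 'd': push. Stack: dedabdbed
  Read 'd': matches stack top 'd' => pop. Stack: dedabdbe
  Read 'b': push. Stack: dedabdbeb
  Read 'a': push. Stack: dedabdbeba
Final stack: "dedabdbeba" (length 10)

10


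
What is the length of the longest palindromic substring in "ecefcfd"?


Input: "ecefcfd"
Checking substrings for palindromes:
  [0:3] "ece" (len 3) => palindrome
  [3:6] "fcf" (len 3) => palindrome
Longest palindromic substring: "ece" with length 3

3


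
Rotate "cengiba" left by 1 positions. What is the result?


Input: "cengiba", rotate left by 1
First 1 characters: "c"
Remaining characters: "engiba"
Concatenate remaining + first: "engiba" + "c" = "engibac"

engibac


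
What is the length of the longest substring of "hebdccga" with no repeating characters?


Input: "hebdccga"
Sliding window (track last position of each char):
  Position 0 ('h'): window [0,0] length 1 -- new best
  Position 1 ('e'): window [0,1] length 2 -- new best
  Position 2 ('b'): window [0,2] length 3 -- new best
  Position 3 ('d'): window [0,3] length 4 -- new best
  Position 4 ('c'): window [0,4] length 5 -- new best
  Position 5 ('c'): repeat (last at 4), move window start to 5
  Position 5 ('c'): window [5,5] length 1
  Position 6 ('g'): window [5,6] length 2
  Position 7 ('a'): window [5,7] length 3
Longest substring with no repeats: "hebdc" with length 5

5


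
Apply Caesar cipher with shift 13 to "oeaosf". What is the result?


Caesar cipher: shift "oeaosf" by 13
  'o' (pos 14) + 13 = pos 1 = 'b'
  'e' (pos 4) + 13 = pos 17 = 'r'
  'a' (pos 0) + 13 = pos 13 = 'n'
  'o' (pos 14) + 13 = pos 1 = 'b'
  's' (pos 18) + 13 = pos 5 = 'f'
  'f' (pos 5) + 13 = pos 18 = 's'
Result: brnbfs

brnbfs


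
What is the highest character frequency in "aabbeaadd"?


Input: aabbeaadd
Character counts:
  'a': 4
  'b': 2
  'd': 2
  'e': 1
Maximum frequency: 4

4


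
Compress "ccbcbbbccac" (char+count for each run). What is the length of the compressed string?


Input: ccbcbbbccac
Runs:
  'c' x 2 => "c2"
  'b' x 1 => "b1"
  'c' x 1 => "c1"
  'b' x 3 => "b3"
  'c' x 2 => "c2"
  'a' x 1 => "a1"
  'c' x 1 => "c1"
Compressed: "c2b1c1b3c2a1c1"
Compressed length: 14

14


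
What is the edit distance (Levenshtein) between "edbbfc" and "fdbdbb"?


Computing edit distance: "edbbfc" -> "fdbdbb"
DP table:
           f    d    b    d    b    b
      0    1    2    3    4    5    6
  e   1    1    2    3    4    5    6
  d   2    2    1    2    3    4    5
  b   3    3    2    1    2    3    4
  b   4    4    3    2    2    2    3
  f   5    4    4    3    3    3    3
  c   6    5    5    4    4    4    4
Edit distance = dp[6][6] = 4

4


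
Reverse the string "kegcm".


Input: kegcm
Reading characters right to left:
  Position 4: 'm'
  Position 3: 'c'
  Position 2: 'g'
  Position 1: 'e'
  Position 0: 'k'
Reversed: mcgek

mcgek


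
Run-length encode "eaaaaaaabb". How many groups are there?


Input: eaaaaaaabb
Scanning for consecutive runs:
  Group 1: 'e' x 1 (positions 0-0)
  Group 2: 'a' x 7 (positions 1-7)
  Group 3: 'b' x 2 (positions 8-9)
Total groups: 3

3


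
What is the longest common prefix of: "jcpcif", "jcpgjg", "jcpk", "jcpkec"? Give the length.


Words: jcpcif, jcpgjg, jcpk, jcpkec
  Position 0: all 'j' => match
  Position 1: all 'c' => match
  Position 2: all 'p' => match
  Position 3: ('c', 'g', 'k', 'k') => mismatch, stop
LCP = "jcp" (length 3)

3


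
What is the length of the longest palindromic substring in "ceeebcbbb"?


Input: "ceeebcbbb"
Checking substrings for palindromes:
  [1:4] "eee" (len 3) => palindrome
  [4:7] "bcb" (len 3) => palindrome
  [6:9] "bbb" (len 3) => palindrome
  [1:3] "ee" (len 2) => palindrome
  [2:4] "ee" (len 2) => palindrome
  [6:8] "bb" (len 2) => palindrome
Longest palindromic substring: "eee" with length 3

3


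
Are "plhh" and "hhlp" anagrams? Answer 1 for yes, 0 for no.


Strings: "plhh", "hhlp"
Sorted first:  hhlp
Sorted second: hhlp
Sorted forms match => anagrams

1


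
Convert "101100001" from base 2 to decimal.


Input: "101100001" in base 2
Positional expansion:
  Digit '1' (value 1) x 2^8 = 256
  Digit '0' (value 0) x 2^7 = 0
  Digit '1' (value 1) x 2^6 = 64
  Digit '1' (value 1) x 2^5 = 32
  Digit '0' (value 0) x 2^4 = 0
  Digit '0' (value 0) x 2^3 = 0
  Digit '0' (value 0) x 2^2 = 0
  Digit '0' (value 0) x 2^1 = 0
  Digit '1' (value 1) x 2^0 = 1
Sum = 353

353


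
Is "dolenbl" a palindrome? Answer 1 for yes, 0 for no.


Input: dolenbl
Reversed: lbnelod
  Compare pos 0 ('d') with pos 6 ('l'): MISMATCH
  Compare pos 1 ('o') with pos 5 ('b'): MISMATCH
  Compare pos 2 ('l') with pos 4 ('n'): MISMATCH
Result: not a palindrome

0


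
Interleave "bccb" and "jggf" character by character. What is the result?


Interleaving "bccb" and "jggf":
  Position 0: 'b' from first, 'j' from second => "bj"
  Position 1: 'c' from first, 'g' from second => "cg"
  Position 2: 'c' from first, 'g' from second => "cg"
  Position 3: 'b' from first, 'f' from second => "bf"
Result: bjcgcgbf

bjcgcgbf


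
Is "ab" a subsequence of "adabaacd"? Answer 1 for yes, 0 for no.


Check if "ab" is a subsequence of "adabaacd"
Greedy scan:
  Position 0 ('a'): matches sub[0] = 'a'
  Position 1 ('d'): no match needed
  Position 2 ('a'): no match needed
  Position 3 ('b'): matches sub[1] = 'b'
  Position 4 ('a'): no match needed
  Position 5 ('a'): no match needed
  Position 6 ('c'): no match needed
  Position 7 ('d'): no match needed
All 2 characters matched => is a subsequence

1


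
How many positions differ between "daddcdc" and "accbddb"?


Comparing "daddcdc" and "accbddb" position by position:
  Position 0: 'd' vs 'a' => DIFFER
  Position 1: 'a' vs 'c' => DIFFER
  Position 2: 'd' vs 'c' => DIFFER
  Position 3: 'd' vs 'b' => DIFFER
  Position 4: 'c' vs 'd' => DIFFER
  Position 5: 'd' vs 'd' => same
  Position 6: 'c' vs 'b' => DIFFER
Positions that differ: 6

6


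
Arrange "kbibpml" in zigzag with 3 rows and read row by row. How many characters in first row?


Zigzag "kbibpml" into 3 rows:
Placing characters:
  'k' => row 0
  'b' => row 1
  'i' => row 2
  'b' => row 1
  'p' => row 0
  'm' => row 1
  'l' => row 2
Rows:
  Row 0: "kp"
  Row 1: "bbm"
  Row 2: "il"
First row length: 2

2


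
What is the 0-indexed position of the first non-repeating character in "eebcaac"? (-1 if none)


Input: eebcaac
Character frequencies:
  'a': 2
  'b': 1
  'c': 2
  'e': 2
Scanning left to right for freq == 1:
  Position 0 ('e'): freq=2, skip
  Position 1 ('e'): freq=2, skip
  Position 2 ('b'): unique! => answer = 2

2


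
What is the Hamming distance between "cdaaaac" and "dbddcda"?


Comparing "cdaaaac" and "dbddcda" position by position:
  Position 0: 'c' vs 'd' => differ
  Position 1: 'd' vs 'b' => differ
  Position 2: 'a' vs 'd' => differ
  Position 3: 'a' vs 'd' => differ
  Position 4: 'a' vs 'c' => differ
  Position 5: 'a' vs 'd' => differ
  Position 6: 'c' vs 'a' => differ
Total differences (Hamming distance): 7

7


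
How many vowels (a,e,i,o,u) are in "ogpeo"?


Input: ogpeo
Checking each character:
  'o' at position 0: vowel (running total: 1)
  'g' at position 1: consonant
  'p' at position 2: consonant
  'e' at position 3: vowel (running total: 2)
  'o' at position 4: vowel (running total: 3)
Total vowels: 3

3


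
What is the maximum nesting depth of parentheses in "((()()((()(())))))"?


Input: "((()()((()(())))))"
Tracking depth:
  Position 0 '(': depth becomes 1
  Position 1 '(': depth becomes 2
  Position 2 '(': depth becomes 3
  Position 3 ')': depth becomes 2
  Position 4 '(': depth becomes 3
  Position 5 ')': depth becomes 2
  Position 6 '(': depth becomes 3
  Position 7 '(': depth becomes 4
  Position 8 '(': depth becomes 5
  Position 9 ')': depth becomes 4
  Position 10 '(': depth becomes 5
  Position 11 '(': depth becomes 6
  Position 12 ')': depth becomes 5
  Position 13 ')': depth becomes 4
  Position 14 ')': depth becomes 3
  Position 15 ')': depth becomes 2
  Position 16 ')': depth becomes 1
  Position 17 ')': depth becomes 0
Maximum depth reached: 6

6


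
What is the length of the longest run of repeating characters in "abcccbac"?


Input: "abcccbac"
Scanning for longest run:
  Position 1 ('b'): new char, reset run to 1
  Position 2 ('c'): new char, reset run to 1
  Position 3 ('c'): continues run of 'c', length=2
  Position 4 ('c'): continues run of 'c', length=3
  Position 5 ('b'): new char, reset run to 1
  Position 6 ('a'): new char, reset run to 1
  Position 7 ('c'): new char, reset run to 1
Longest run: 'c' with length 3

3


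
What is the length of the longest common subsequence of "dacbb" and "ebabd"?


LCS of "dacbb" and "ebabd"
DP table:
           e    b    a    b    d
      0    0    0    0    0    0
  d   0    0    0    0    0    1
  a   0    0    0    1    1    1
  c   0    0    0    1    1    1
  b   0    0    1    1    2    2
  b   0    0    1    1    2    2
LCS length = dp[5][5] = 2

2


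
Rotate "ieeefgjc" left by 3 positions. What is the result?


Input: "ieeefgjc", rotate left by 3
First 3 characters: "iee"
Remaining characters: "efgjc"
Concatenate remaining + first: "efgjc" + "iee" = "efgjciee"

efgjciee


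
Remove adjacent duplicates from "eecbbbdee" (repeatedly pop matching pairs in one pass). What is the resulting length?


Input: eecbbbdee
Stack-based adjacent duplicate removal:
  Read 'e': push. Stack: e
  Read 'e': matches stack top 'e' => pop. Stack: (empty)
  Read 'c': push. Stack: c
  Read 'b': push. Stack: cb
  Read 'b': matches stack top 'b' => pop. Stack: c
  Read 'b': push. Stack: cb
  Read 'd': push. Stack: cbd
  Read 'e': push. Stack: cbde
  Read 'e': matches stack top 'e' => pop. Stack: cbd
Final stack: "cbd" (length 3)

3


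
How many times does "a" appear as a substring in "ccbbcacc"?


Searching for "a" in "ccbbcacc"
Scanning each position:
  Position 0: "c" => no
  Position 1: "c" => no
  Position 2: "b" => no
  Position 3: "b" => no
  Position 4: "c" => no
  Position 5: "a" => MATCH
  Position 6: "c" => no
  Position 7: "c" => no
Total occurrences: 1

1


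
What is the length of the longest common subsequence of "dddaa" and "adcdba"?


LCS of "dddaa" and "adcdba"
DP table:
           a    d    c    d    b    a
      0    0    0    0    0    0    0
  d   0    0    1    1    1    1    1
  d   0    0    1    1    2    2    2
  d   0    0    1    1    2    2    2
  a   0    1    1    1    2    2    3
  a   0    1    1    1    2    2    3
LCS length = dp[5][6] = 3

3


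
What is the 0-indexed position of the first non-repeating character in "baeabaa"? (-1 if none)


Input: baeabaa
Character frequencies:
  'a': 4
  'b': 2
  'e': 1
Scanning left to right for freq == 1:
  Position 0 ('b'): freq=2, skip
  Position 1 ('a'): freq=4, skip
  Position 2 ('e'): unique! => answer = 2

2


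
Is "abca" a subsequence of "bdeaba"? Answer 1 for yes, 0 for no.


Check if "abca" is a subsequence of "bdeaba"
Greedy scan:
  Position 0 ('b'): no match needed
  Position 1 ('d'): no match needed
  Position 2 ('e'): no match needed
  Position 3 ('a'): matches sub[0] = 'a'
  Position 4 ('b'): matches sub[1] = 'b'
  Position 5 ('a'): no match needed
Only matched 2/4 characters => not a subsequence

0


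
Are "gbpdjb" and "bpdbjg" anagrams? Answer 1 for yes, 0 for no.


Strings: "gbpdjb", "bpdbjg"
Sorted first:  bbdgjp
Sorted second: bbdgjp
Sorted forms match => anagrams

1


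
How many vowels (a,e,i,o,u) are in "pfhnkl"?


Input: pfhnkl
Checking each character:
  'p' at position 0: consonant
  'f' at position 1: consonant
  'h' at position 2: consonant
  'n' at position 3: consonant
  'k' at position 4: consonant
  'l' at position 5: consonant
Total vowels: 0

0


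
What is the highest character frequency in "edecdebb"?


Input: edecdebb
Character counts:
  'b': 2
  'c': 1
  'd': 2
  'e': 3
Maximum frequency: 3

3


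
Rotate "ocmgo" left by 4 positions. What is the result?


Input: "ocmgo", rotate left by 4
First 4 characters: "ocmg"
Remaining characters: "o"
Concatenate remaining + first: "o" + "ocmg" = "oocmg"

oocmg


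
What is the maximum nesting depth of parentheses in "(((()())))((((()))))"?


Input: "(((()())))((((()))))"
Tracking depth:
  Position 0 '(': depth becomes 1
  Position 1 '(': depth becomes 2
  Position 2 '(': depth becomes 3
  Position 3 '(': depth becomes 4
  Position 4 ')': depth becomes 3
  Position 5 '(': depth becomes 4
  Position 6 ')': depth becomes 3
  Position 7 ')': depth becomes 2
  Position 8 ')': depth becomes 1
  Position 9 ')': depth becomes 0
  Position 10 '(': depth becomes 1
  Position 11 '(': depth becomes 2
  Position 12 '(': depth becomes 3
  Position 13 '(': depth becomes 4
  Position 14 '(': depth becomes 5
  Position 15 ')': depth becomes 4
  Position 16 ')': depth becomes 3
  Position 17 ')': depth becomes 2
  Position 18 ')': depth becomes 1
  Position 19 ')': depth becomes 0
Maximum depth reached: 5

5


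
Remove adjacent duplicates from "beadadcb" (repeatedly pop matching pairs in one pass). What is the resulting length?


Input: beadadcb
Stack-based adjacent duplicate removal:
  Read 'b': push. Stack: b
  Read 'e': push. Stack: be
  Read 'a': push. Stack: bea
  Read 'd': push. Stack: bead
  Read 'a': push. Stack: beada
  Read 'd': push. Stack: beadad
  Read 'c': push. Stack: beadadc
  Read 'b': push. Stack: beadadcb
Final stack: "beadadcb" (length 8)

8


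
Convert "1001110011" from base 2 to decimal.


Input: "1001110011" in base 2
Positional expansion:
  Digit '1' (value 1) x 2^9 = 512
  Digit '0' (value 0) x 2^8 = 0
  Digit '0' (value 0) x 2^7 = 0
  Digit '1' (value 1) x 2^6 = 64
  Digit '1' (value 1) x 2^5 = 32
  Digit '1' (value 1) x 2^4 = 16
  Digit '0' (value 0) x 2^3 = 0
  Digit '0' (value 0) x 2^2 = 0
  Digit '1' (value 1) x 2^1 = 2
  Digit '1' (value 1) x 2^0 = 1
Sum = 627

627


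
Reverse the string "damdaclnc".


Input: damdaclnc
Reading characters right to left:
  Position 8: 'c'
  Position 7: 'n'
  Position 6: 'l'
  Position 5: 'c'
  Position 4: 'a'
  Position 3: 'd'
  Position 2: 'm'
  Position 1: 'a'
  Position 0: 'd'
Reversed: cnlcadmad

cnlcadmad


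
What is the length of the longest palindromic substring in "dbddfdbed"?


Input: "dbddfdbed"
Checking substrings for palindromes:
  [0:3] "dbd" (len 3) => palindrome
  [3:6] "dfd" (len 3) => palindrome
  [2:4] "dd" (len 2) => palindrome
Longest palindromic substring: "dbd" with length 3

3


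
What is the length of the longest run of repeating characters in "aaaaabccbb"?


Input: "aaaaabccbb"
Scanning for longest run:
  Position 1 ('a'): continues run of 'a', length=2
  Position 2 ('a'): continues run of 'a', length=3
  Position 3 ('a'): continues run of 'a', length=4
  Position 4 ('a'): continues run of 'a', length=5
  Position 5 ('b'): new char, reset run to 1
  Position 6 ('c'): new char, reset run to 1
  Position 7 ('c'): continues run of 'c', length=2
  Position 8 ('b'): new char, reset run to 1
  Position 9 ('b'): continues run of 'b', length=2
Longest run: 'a' with length 5

5


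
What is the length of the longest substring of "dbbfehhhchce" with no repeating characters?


Input: "dbbfehhhchce"
Sliding window (track last position of each char):
  Position 0 ('d'): window [0,0] length 1 -- new best
  Position 1 ('b'): window [0,1] length 2 -- new best
  Position 2 ('b'): repeat (last at 1), move window start to 2
  Position 2 ('b'): window [2,2] length 1
  Position 3 ('f'): window [2,3] length 2
  Position 4 ('e'): window [2,4] length 3 -- new best
  Position 5 ('h'): window [2,5] length 4 -- new best
  Position 6 ('h'): repeat (last at 5), move window start to 6
  Position 6 ('h'): window [6,6] length 1
  Position 7 ('h'): repeat (last at 6), move window start to 7
  Position 7 ('h'): window [7,7] length 1
  Position 8 ('c'): window [7,8] length 2
  Position 9 ('h'): repeat (last at 7), move window start to 8
  Position 9 ('h'): window [8,9] length 2
  Position 10 ('c'): repeat (last at 8), move window start to 9
  Position 10 ('c'): window [9,10] length 2
  Position 11 ('e'): window [9,11] length 3
Longest substring with no repeats: "bfeh" with length 4

4


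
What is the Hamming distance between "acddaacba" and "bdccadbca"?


Comparing "acddaacba" and "bdccadbca" position by position:
  Position 0: 'a' vs 'b' => differ
  Position 1: 'c' vs 'd' => differ
  Position 2: 'd' vs 'c' => differ
  Position 3: 'd' vs 'c' => differ
  Position 4: 'a' vs 'a' => same
  Position 5: 'a' vs 'd' => differ
  Position 6: 'c' vs 'b' => differ
  Position 7: 'b' vs 'c' => differ
  Position 8: 'a' vs 'a' => same
Total differences (Hamming distance): 7

7


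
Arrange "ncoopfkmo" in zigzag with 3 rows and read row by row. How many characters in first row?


Zigzag "ncoopfkmo" into 3 rows:
Placing characters:
  'n' => row 0
  'c' => row 1
  'o' => row 2
  'o' => row 1
  'p' => row 0
  'f' => row 1
  'k' => row 2
  'm' => row 1
  'o' => row 0
Rows:
  Row 0: "npo"
  Row 1: "cofm"
  Row 2: "ok"
First row length: 3

3


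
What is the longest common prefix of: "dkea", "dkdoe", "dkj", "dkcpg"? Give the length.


Words: dkea, dkdoe, dkj, dkcpg
  Position 0: all 'd' => match
  Position 1: all 'k' => match
  Position 2: ('e', 'd', 'j', 'c') => mismatch, stop
LCP = "dk" (length 2)

2


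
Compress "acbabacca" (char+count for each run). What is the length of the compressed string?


Input: acbabacca
Runs:
  'a' x 1 => "a1"
  'c' x 1 => "c1"
  'b' x 1 => "b1"
  'a' x 1 => "a1"
  'b' x 1 => "b1"
  'a' x 1 => "a1"
  'c' x 2 => "c2"
  'a' x 1 => "a1"
Compressed: "a1c1b1a1b1a1c2a1"
Compressed length: 16

16


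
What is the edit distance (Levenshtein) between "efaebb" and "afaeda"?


Computing edit distance: "efaebb" -> "afaeda"
DP table:
           a    f    a    e    d    a
      0    1    2    3    4    5    6
  e   1    1    2    3    3    4    5
  f   2    2    1    2    3    4    5
  a   3    2    2    1    2    3    4
  e   4    3    3    2    1    2    3
  b   5    4    4    3    2    2    3
  b   6    5    5    4    3    3    3
Edit distance = dp[6][6] = 3

3


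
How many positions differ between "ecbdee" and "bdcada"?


Comparing "ecbdee" and "bdcada" position by position:
  Position 0: 'e' vs 'b' => DIFFER
  Position 1: 'c' vs 'd' => DIFFER
  Position 2: 'b' vs 'c' => DIFFER
  Position 3: 'd' vs 'a' => DIFFER
  Position 4: 'e' vs 'd' => DIFFER
  Position 5: 'e' vs 'a' => DIFFER
Positions that differ: 6

6


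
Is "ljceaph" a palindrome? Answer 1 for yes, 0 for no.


Input: ljceaph
Reversed: hpaecjl
  Compare pos 0 ('l') with pos 6 ('h'): MISMATCH
  Compare pos 1 ('j') with pos 5 ('p'): MISMATCH
  Compare pos 2 ('c') with pos 4 ('a'): MISMATCH
Result: not a palindrome

0


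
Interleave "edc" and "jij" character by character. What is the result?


Interleaving "edc" and "jij":
  Position 0: 'e' from first, 'j' from second => "ej"
  Position 1: 'd' from first, 'i' from second => "di"
  Position 2: 'c' from first, 'j' from second => "cj"
Result: ejdicj

ejdicj


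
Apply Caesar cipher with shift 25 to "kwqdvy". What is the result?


Caesar cipher: shift "kwqdvy" by 25
  'k' (pos 10) + 25 = pos 9 = 'j'
  'w' (pos 22) + 25 = pos 21 = 'v'
  'q' (pos 16) + 25 = pos 15 = 'p'
  'd' (pos 3) + 25 = pos 2 = 'c'
  'v' (pos 21) + 25 = pos 20 = 'u'
  'y' (pos 24) + 25 = pos 23 = 'x'
Result: jvpcux

jvpcux


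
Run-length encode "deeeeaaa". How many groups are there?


Input: deeeeaaa
Scanning for consecutive runs:
  Group 1: 'd' x 1 (positions 0-0)
  Group 2: 'e' x 4 (positions 1-4)
  Group 3: 'a' x 3 (positions 5-7)
Total groups: 3

3


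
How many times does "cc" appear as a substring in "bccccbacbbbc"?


Searching for "cc" in "bccccbacbbbc"
Scanning each position:
  Position 0: "bc" => no
  Position 1: "cc" => MATCH
  Position 2: "cc" => MATCH
  Position 3: "cc" => MATCH
  Position 4: "cb" => no
  Position 5: "ba" => no
  Position 6: "ac" => no
  Position 7: "cb" => no
  Position 8: "bb" => no
  Position 9: "bb" => no
  Position 10: "bc" => no
Total occurrences: 3

3


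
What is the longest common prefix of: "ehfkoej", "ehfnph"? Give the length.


Words: ehfkoej, ehfnph
  Position 0: all 'e' => match
  Position 1: all 'h' => match
  Position 2: all 'f' => match
  Position 3: ('k', 'n') => mismatch, stop
LCP = "ehf" (length 3)

3


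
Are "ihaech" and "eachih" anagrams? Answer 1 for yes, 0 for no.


Strings: "ihaech", "eachih"
Sorted first:  acehhi
Sorted second: acehhi
Sorted forms match => anagrams

1


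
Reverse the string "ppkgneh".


Input: ppkgneh
Reading characters right to left:
  Position 6: 'h'
  Position 5: 'e'
  Position 4: 'n'
  Position 3: 'g'
  Position 2: 'k'
  Position 1: 'p'
  Position 0: 'p'
Reversed: hengkpp

hengkpp


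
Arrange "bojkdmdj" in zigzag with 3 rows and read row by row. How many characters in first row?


Zigzag "bojkdmdj" into 3 rows:
Placing characters:
  'b' => row 0
  'o' => row 1
  'j' => row 2
  'k' => row 1
  'd' => row 0
  'm' => row 1
  'd' => row 2
  'j' => row 1
Rows:
  Row 0: "bd"
  Row 1: "okmj"
  Row 2: "jd"
First row length: 2

2


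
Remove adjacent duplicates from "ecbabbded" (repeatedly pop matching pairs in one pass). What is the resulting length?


Input: ecbabbded
Stack-based adjacent duplicate removal:
  Read 'e': push. Stack: e
  Read 'c': push. Stack: ec
  Read 'b': push. Stack: ecb
  Read 'a': push. Stack: ecba
  Read 'b': push. Stack: ecbab
  Read 'b': matches stack top 'b' => pop. Stack: ecba
  Read 'd': push. Stack: ecbad
  Read 'e': push. Stack: ecbade
  Read 'd': push. Stack: ecbaded
Final stack: "ecbaded" (length 7)

7


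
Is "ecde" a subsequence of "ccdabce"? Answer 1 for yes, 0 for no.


Check if "ecde" is a subsequence of "ccdabce"
Greedy scan:
  Position 0 ('c'): no match needed
  Position 1 ('c'): no match needed
  Position 2 ('d'): no match needed
  Position 3 ('a'): no match needed
  Position 4 ('b'): no match needed
  Position 5 ('c'): no match needed
  Position 6 ('e'): matches sub[0] = 'e'
Only matched 1/4 characters => not a subsequence

0


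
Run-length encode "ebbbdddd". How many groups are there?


Input: ebbbdddd
Scanning for consecutive runs:
  Group 1: 'e' x 1 (positions 0-0)
  Group 2: 'b' x 3 (positions 1-3)
  Group 3: 'd' x 4 (positions 4-7)
Total groups: 3

3


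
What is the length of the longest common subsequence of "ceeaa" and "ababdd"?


LCS of "ceeaa" and "ababdd"
DP table:
           a    b    a    b    d    d
      0    0    0    0    0    0    0
  c   0    0    0    0    0    0    0
  e   0    0    0    0    0    0    0
  e   0    0    0    0    0    0    0
  a   0    1    1    1    1    1    1
  a   0    1    1    2    2    2    2
LCS length = dp[5][6] = 2

2


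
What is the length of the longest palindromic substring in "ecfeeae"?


Input: "ecfeeae"
Checking substrings for palindromes:
  [4:7] "eae" (len 3) => palindrome
  [3:5] "ee" (len 2) => palindrome
Longest palindromic substring: "eae" with length 3

3


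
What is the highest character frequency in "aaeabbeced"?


Input: aaeabbeced
Character counts:
  'a': 3
  'b': 2
  'c': 1
  'd': 1
  'e': 3
Maximum frequency: 3

3


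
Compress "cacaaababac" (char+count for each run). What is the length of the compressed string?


Input: cacaaababac
Runs:
  'c' x 1 => "c1"
  'a' x 1 => "a1"
  'c' x 1 => "c1"
  'a' x 3 => "a3"
  'b' x 1 => "b1"
  'a' x 1 => "a1"
  'b' x 1 => "b1"
  'a' x 1 => "a1"
  'c' x 1 => "c1"
Compressed: "c1a1c1a3b1a1b1a1c1"
Compressed length: 18

18


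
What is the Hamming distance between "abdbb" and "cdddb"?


Comparing "abdbb" and "cdddb" position by position:
  Position 0: 'a' vs 'c' => differ
  Position 1: 'b' vs 'd' => differ
  Position 2: 'd' vs 'd' => same
  Position 3: 'b' vs 'd' => differ
  Position 4: 'b' vs 'b' => same
Total differences (Hamming distance): 3

3


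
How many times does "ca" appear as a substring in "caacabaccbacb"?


Searching for "ca" in "caacabaccbacb"
Scanning each position:
  Position 0: "ca" => MATCH
  Position 1: "aa" => no
  Position 2: "ac" => no
  Position 3: "ca" => MATCH
  Position 4: "ab" => no
  Position 5: "ba" => no
  Position 6: "ac" => no
  Position 7: "cc" => no
  Position 8: "cb" => no
  Position 9: "ba" => no
  Position 10: "ac" => no
  Position 11: "cb" => no
Total occurrences: 2

2


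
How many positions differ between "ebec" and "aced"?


Comparing "ebec" and "aced" position by position:
  Position 0: 'e' vs 'a' => DIFFER
  Position 1: 'b' vs 'c' => DIFFER
  Position 2: 'e' vs 'e' => same
  Position 3: 'c' vs 'd' => DIFFER
Positions that differ: 3

3


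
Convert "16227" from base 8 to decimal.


Input: "16227" in base 8
Positional expansion:
  Digit '1' (value 1) x 8^4 = 4096
  Digit '6' (value 6) x 8^3 = 3072
  Digit '2' (value 2) x 8^2 = 128
  Digit '2' (value 2) x 8^1 = 16
  Digit '7' (value 7) x 8^0 = 7
Sum = 7319

7319


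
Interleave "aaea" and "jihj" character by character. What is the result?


Interleaving "aaea" and "jihj":
  Position 0: 'a' from first, 'j' from second => "aj"
  Position 1: 'a' from first, 'i' from second => "ai"
  Position 2: 'e' from first, 'h' from second => "eh"
  Position 3: 'a' from first, 'j' from second => "aj"
Result: ajaiehaj

ajaiehaj


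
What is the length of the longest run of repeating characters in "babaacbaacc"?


Input: "babaacbaacc"
Scanning for longest run:
  Position 1 ('a'): new char, reset run to 1
  Position 2 ('b'): new char, reset run to 1
  Position 3 ('a'): new char, reset run to 1
  Position 4 ('a'): continues run of 'a', length=2
  Position 5 ('c'): new char, reset run to 1
  Position 6 ('b'): new char, reset run to 1
  Position 7 ('a'): new char, reset run to 1
  Position 8 ('a'): continues run of 'a', length=2
  Position 9 ('c'): new char, reset run to 1
  Position 10 ('c'): continues run of 'c', length=2
Longest run: 'a' with length 2

2


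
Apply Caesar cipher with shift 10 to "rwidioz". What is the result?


Caesar cipher: shift "rwidioz" by 10
  'r' (pos 17) + 10 = pos 1 = 'b'
  'w' (pos 22) + 10 = pos 6 = 'g'
  'i' (pos 8) + 10 = pos 18 = 's'
  'd' (pos 3) + 10 = pos 13 = 'n'
  'i' (pos 8) + 10 = pos 18 = 's'
  'o' (pos 14) + 10 = pos 24 = 'y'
  'z' (pos 25) + 10 = pos 9 = 'j'
Result: bgsnsyj

bgsnsyj


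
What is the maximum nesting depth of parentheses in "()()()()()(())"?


Input: "()()()()()(())"
Tracking depth:
  Position 0 '(': depth becomes 1
  Position 1 ')': depth becomes 0
  Position 2 '(': depth becomes 1
  Position 3 ')': depth becomes 0
  Position 4 '(': depth becomes 1
  Position 5 ')': depth becomes 0
  Position 6 '(': depth becomes 1
  Position 7 ')': depth becomes 0
  Position 8 '(': depth becomes 1
  Position 9 ')': depth becomes 0
  Position 10 '(': depth becomes 1
  Position 11 '(': depth becomes 2
  Position 12 ')': depth becomes 1
  Position 13 ')': depth becomes 0
Maximum depth reached: 2

2


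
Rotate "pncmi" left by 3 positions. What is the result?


Input: "pncmi", rotate left by 3
First 3 characters: "pnc"
Remaining characters: "mi"
Concatenate remaining + first: "mi" + "pnc" = "mipnc"

mipnc


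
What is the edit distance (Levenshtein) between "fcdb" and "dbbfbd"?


Computing edit distance: "fcdb" -> "dbbfbd"
DP table:
           d    b    b    f    b    d
      0    1    2    3    4    5    6
  f   1    1    2    3    3    4    5
  c   2    2    2    3    4    4    5
  d   3    2    3    3    4    5    4
  b   4    3    2    3    4    4    5
Edit distance = dp[4][6] = 5

5


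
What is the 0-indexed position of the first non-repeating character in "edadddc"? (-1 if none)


Input: edadddc
Character frequencies:
  'a': 1
  'c': 1
  'd': 4
  'e': 1
Scanning left to right for freq == 1:
  Position 0 ('e'): unique! => answer = 0

0


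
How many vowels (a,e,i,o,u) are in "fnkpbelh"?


Input: fnkpbelh
Checking each character:
  'f' at position 0: consonant
  'n' at position 1: consonant
  'k' at position 2: consonant
  'p' at position 3: consonant
  'b' at position 4: consonant
  'e' at position 5: vowel (running total: 1)
  'l' at position 6: consonant
  'h' at position 7: consonant
Total vowels: 1

1


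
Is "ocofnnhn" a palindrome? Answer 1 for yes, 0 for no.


Input: ocofnnhn
Reversed: nhnnfoco
  Compare pos 0 ('o') with pos 7 ('n'): MISMATCH
  Compare pos 1 ('c') with pos 6 ('h'): MISMATCH
  Compare pos 2 ('o') with pos 5 ('n'): MISMATCH
  Compare pos 3 ('f') with pos 4 ('n'): MISMATCH
Result: not a palindrome

0


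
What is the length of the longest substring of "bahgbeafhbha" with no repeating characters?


Input: "bahgbeafhbha"
Sliding window (track last position of each char):
  Position 0 ('b'): window [0,0] length 1 -- new best
  Position 1 ('a'): window [0,1] length 2 -- new best
  Position 2 ('h'): window [0,2] length 3 -- new best
  Position 3 ('g'): window [0,3] length 4 -- new best
  Position 4 ('b'): repeat (last at 0), move window start to 1
  Position 4 ('b'): window [1,4] length 4
  Position 5 ('e'): window [1,5] length 5 -- new best
  Position 6 ('a'): repeat (last at 1), move window start to 2
  Position 6 ('a'): window [2,6] length 5
  Position 7 ('f'): window [2,7] length 6 -- new best
  Position 8 ('h'): repeat (last at 2), move window start to 3
  Position 8 ('h'): window [3,8] length 6
  Position 9 ('b'): repeat (last at 4), move window start to 5
  Position 9 ('b'): window [5,9] length 5
  Position 10 ('h'): repeat (last at 8), move window start to 9
  Position 10 ('h'): window [9,10] length 2
  Position 11 ('a'): window [9,11] length 3
Longest substring with no repeats: "hgbeaf" with length 6

6
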